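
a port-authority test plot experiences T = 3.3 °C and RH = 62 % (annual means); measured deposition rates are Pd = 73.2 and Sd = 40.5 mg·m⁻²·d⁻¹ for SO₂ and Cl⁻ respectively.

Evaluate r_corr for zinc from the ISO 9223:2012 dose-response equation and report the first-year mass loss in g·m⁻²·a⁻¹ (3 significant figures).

zinc: temperature factor f = +0.038·(-6.7) = -0.2546
  sulphur-dioxide contribution → 1.146 μm/a
  chloride contribution → 0.3137 μm/a
  total first-year rate 1.459 μm/a
Convert to mass loss: 1.459 μm/a × 7.14 g/cm³ = 10.42 g·m⁻²·a⁻¹

r_corr = 10.4 g·m⁻²·a⁻¹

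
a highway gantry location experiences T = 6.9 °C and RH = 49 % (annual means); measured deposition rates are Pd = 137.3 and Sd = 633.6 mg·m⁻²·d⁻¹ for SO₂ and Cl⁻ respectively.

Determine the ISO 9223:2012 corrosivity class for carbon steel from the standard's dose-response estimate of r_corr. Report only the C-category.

carbon steel: f(T) = +0.150·(T−10) [T≤10 °C] = -0.4650
  sulphur-dioxide contribution → 38.3 μm/a
  chloride contribution → 36.97 μm/a
  ⇒ r_corr(carbon steel) = 75.27 μm/a
ISO 9223 Table 2 (carbon steel): 50 < 75.3 ≤ 80 μm/a ⇒ C4

C4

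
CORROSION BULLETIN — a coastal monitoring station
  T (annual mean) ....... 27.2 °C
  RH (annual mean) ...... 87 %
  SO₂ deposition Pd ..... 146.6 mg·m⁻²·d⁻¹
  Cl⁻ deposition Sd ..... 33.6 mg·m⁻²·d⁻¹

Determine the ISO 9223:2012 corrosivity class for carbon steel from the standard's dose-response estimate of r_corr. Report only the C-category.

C5

carbon steel: f(T) = -0.054·(T−10) [T>10 °C] = -0.9288
  Pd branch = 1.77·Pd^0.52·e^(0.02·RH+f) = 53.29 μm/a
  Sd branch = 0.102·Sd^0.62·e^(0.033·RH+0.04·T) = 47.24 μm/a
  sum: 53.29 + 47.24 → r_corr = 100.5 μm/a
Category bounds: 80…200 μm/a bracket r_corr ⇒ C5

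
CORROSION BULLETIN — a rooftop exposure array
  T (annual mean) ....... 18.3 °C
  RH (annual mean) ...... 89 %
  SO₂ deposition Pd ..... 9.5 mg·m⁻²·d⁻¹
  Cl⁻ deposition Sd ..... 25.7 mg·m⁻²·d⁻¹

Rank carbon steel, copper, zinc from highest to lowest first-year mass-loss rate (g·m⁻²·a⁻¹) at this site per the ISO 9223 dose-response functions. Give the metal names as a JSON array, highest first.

carbon steel: T>10 °C ⇒ hinge -0.054·(18.3−10) = -0.4482
  sulphur-dioxide contribution → 21.62 μm/a
  chloride contribution → 29.94 μm/a
  ⇒ r_corr(carbon steel) = 51.55 μm/a
  mass loss = 51.55 μm/a × 7.85 g/cm³ = 404.7 g·m⁻²·a⁻¹
copper: f(T) = -0.080·(T−10) [T>10 °C] = -0.6640
  sulphur-dioxide contribution → 0.9345 μm/a
  chloride contribution → 1.487 μm/a
  ⇒ r_corr(copper) = 2.422 μm/a
  mass loss = 2.422 μm/a × 8.96 g/cm³ = 21.7 g·m⁻²·a⁻¹
zinc: T>10 °C ⇒ hinge -0.071·(18.3−10) = -0.5893
  sulphur-dioxide contribution → 1.156 μm/a
  chloride contribution → 1.075 μm/a
  ⇒ r_corr(zinc) = 2.231 μm/a
  mass loss = 2.231 μm/a × 7.14 g/cm³ = 15.93 g·m⁻²·a⁻¹
Ordering by g·m⁻²·a⁻¹: carbon steel (405) > copper (21.7) > zinc (15.9)

["carbon steel", "copper", "zinc"]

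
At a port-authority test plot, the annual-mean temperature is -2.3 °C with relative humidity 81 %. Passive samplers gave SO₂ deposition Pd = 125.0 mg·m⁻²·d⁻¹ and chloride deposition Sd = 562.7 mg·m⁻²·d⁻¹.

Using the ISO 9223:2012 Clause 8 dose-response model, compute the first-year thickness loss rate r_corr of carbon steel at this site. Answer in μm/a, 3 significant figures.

carbon steel: T≤10 °C ⇒ hinge +0.150·(-2.3−10) = -1.8450
  Pd branch = 1.77·Pd^0.52·e^(0.02·RH+f) = 17.4 μm/a
  Sd branch = 0.102·Sd^0.62·e^(0.033·RH+0.04·T) = 68.34 μm/a
  r_corr = 17.4 + 68.34 = 85.75 μm/a

r_corr = 85.7 μm/a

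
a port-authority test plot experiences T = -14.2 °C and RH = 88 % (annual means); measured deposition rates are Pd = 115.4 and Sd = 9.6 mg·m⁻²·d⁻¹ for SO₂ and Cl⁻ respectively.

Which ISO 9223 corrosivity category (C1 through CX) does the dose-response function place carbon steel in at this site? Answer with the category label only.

carbon steel: T≤10 °C ⇒ hinge +0.150·(-14.2−10) = -3.6300
  Pd branch = 1.77·Pd^0.52·e^(0.02·RH+f) = 3.222 μm/a
  Sd branch = 0.102·Sd^0.62·e^(0.033·RH+0.04·T) = 4.287 μm/a
  r_corr = 3.222 + 4.287 = 7.509 μm/a
ISO 9223 Table 2 (carbon steel): 1.3 < 7.51 ≤ 25 μm/a ⇒ C2

C2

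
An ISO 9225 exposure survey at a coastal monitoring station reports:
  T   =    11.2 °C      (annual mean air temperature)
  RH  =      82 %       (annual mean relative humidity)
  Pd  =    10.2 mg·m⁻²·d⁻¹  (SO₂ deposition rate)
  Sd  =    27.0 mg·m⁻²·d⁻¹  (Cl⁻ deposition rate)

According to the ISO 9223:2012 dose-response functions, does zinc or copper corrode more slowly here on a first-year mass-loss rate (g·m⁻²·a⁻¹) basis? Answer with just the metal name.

zinc

zinc: temperature factor f = -0.071·(1.2) = -0.0852
  SO₂ term: 0.0129·10.2^0.44·exp(0.046·82-0.0852) = 1.431
  Cl⁻ term: 0.0175·27.0^0.57·exp(0.008·82+0.085·11.2) = 0.5718
  r_corr = 1.431 + 0.5718 = 2.002 μm/a
  mass loss = 2.002 μm/a × 7.14 g/cm³ = 14.3 g·m⁻²·a⁻¹
copper: f(T) = -0.080·(T−10) [T>10 °C] = -0.0960
  SO₂ term: 0.0053·10.2^0.26·exp(0.059·82-0.0960) = 1.112
  Cl⁻ term: 0.01025·27.0^0.27·exp(0.036·82+0.049·11.2) = 0.8271
  sum: 1.112 + 0.8271 → r_corr = 1.939 μm/a
  mass loss = 1.939 μm/a × 8.96 g/cm³ = 17.37 g·m⁻²·a⁻¹
Ordering by g·m⁻²·a⁻¹: copper (17.4) > zinc (14.3)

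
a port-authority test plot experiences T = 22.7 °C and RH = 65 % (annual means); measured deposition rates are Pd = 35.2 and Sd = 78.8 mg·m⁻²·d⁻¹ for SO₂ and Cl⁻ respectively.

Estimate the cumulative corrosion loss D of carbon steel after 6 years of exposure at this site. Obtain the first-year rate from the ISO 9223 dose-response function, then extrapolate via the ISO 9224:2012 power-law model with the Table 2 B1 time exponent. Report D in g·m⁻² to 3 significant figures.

carbon steel: f(T) = -0.054·(T−10) [T>10 °C] = -0.6858
  SO₂ term: 1.77·35.2^0.52·exp(0.02·65-0.6858) = 20.84
  Cl⁻ term: 0.102·78.8^0.62·exp(0.033·65+0.04·22.7) = 32.39
  r_corr = 20.84 + 32.39 = 53.23 μm/a
ISO 9224: D(t) = r_corr · t^b with b = 0.523 (carbon steel, B1)
  D(6) = 53.23 × 6^0.523 = 53.23 × 2.553 = 135.9 μm
  Mass loss = 135.9 μm × 7.85 g/cm³ = 1067 g·m⁻²

D(6) = 1.07e+03 g·m⁻²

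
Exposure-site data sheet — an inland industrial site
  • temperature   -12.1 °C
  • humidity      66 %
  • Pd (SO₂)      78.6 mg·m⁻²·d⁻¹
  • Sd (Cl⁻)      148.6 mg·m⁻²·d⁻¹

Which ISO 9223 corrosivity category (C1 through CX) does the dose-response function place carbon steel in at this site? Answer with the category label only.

carbon steel: temperature factor f = +0.150·(-22.1) = -3.3150
  sulphur-dioxide contribution → 2.329 μm/a
  chloride contribution → 12.33 μm/a
  ⇒ r_corr(carbon steel) = 14.66 μm/a
Category bounds: 1.3…25 μm/a bracket r_corr ⇒ C2

C2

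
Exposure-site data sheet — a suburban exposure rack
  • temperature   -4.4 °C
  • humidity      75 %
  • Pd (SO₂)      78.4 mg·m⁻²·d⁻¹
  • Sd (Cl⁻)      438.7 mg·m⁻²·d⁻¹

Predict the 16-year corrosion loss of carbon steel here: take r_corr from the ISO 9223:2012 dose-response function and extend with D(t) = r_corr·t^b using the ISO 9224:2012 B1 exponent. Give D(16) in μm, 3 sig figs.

D(16) = 226 μm

carbon steel: f(T) = +0.150·(T−10) [T≤10 °C] = -2.1600
  sulphur-dioxide contribution → 8.839 μm/a
  chloride contribution → 44.18 μm/a
  total first-year rate 53.01 μm/a
ISO 9224: D(t) = r_corr · t^b with b = 0.523 (carbon steel, B1)
  D(16) = 53.01 × 16^0.523 = 53.01 × 4.263 = 226 μm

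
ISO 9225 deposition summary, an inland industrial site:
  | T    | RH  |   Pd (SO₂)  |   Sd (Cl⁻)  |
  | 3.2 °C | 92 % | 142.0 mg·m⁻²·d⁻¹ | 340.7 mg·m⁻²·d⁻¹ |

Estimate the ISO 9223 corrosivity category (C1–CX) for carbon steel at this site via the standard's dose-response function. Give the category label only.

carbon steel: T≤10 °C ⇒ hinge +0.150·(3.2−10) = -1.0200
  Pd branch = 1.77·Pd^0.52·e^(0.02·RH+f) = 52.88 μm/a
  Cl⁻ term: 0.102·340.7^0.62·exp(0.033·92+0.04·3.2) = 89.7
  r_corr = 52.88 + 89.7 = 142.6 μm/a
143 μm/a falls in (80, 200] for carbon steel → category C5

C5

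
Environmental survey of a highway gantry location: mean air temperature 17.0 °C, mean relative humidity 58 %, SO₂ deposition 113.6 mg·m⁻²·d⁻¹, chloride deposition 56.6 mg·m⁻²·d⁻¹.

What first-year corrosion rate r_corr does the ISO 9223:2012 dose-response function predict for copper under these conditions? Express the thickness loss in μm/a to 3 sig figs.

copper: temperature factor f = -0.080·(7.0) = -0.5600
  SO₂ term: 0.0053·113.6^0.26·exp(0.059·58-0.5600) = 0.3174
  Sd branch = 0.01025·Sd^0.27·e^(0.036·RH+0.049·T) = 0.5657 μm/a
  r_corr = 0.3174 + 0.5657 = 0.8831 μm/a

r_corr = 0.883 μm/a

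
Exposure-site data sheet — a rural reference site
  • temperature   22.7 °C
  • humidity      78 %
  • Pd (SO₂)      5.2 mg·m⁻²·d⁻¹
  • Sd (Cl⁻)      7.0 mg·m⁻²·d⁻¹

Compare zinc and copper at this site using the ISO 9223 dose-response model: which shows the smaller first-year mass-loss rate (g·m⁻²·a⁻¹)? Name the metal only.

zinc

zinc: f(T) = -0.071·(T−10) [T>10 °C] = -0.9017
  Pd branch = 0.0129·Pd^0.44·e^(0.046·RH+f) = 0.3911 μm/a
  Sd branch = 0.0175·Sd^0.57·e^(0.008·RH+0.085·T) = 0.6819 μm/a
  r_corr = 0.3911 + 0.6819 = 1.073 μm/a
  mass loss = 1.073 μm/a × 7.14 g/cm³ = 7.661 g·m⁻²·a⁻¹
copper: T>10 °C ⇒ hinge -0.080·(22.7−10) = -1.0160
  SO₂ term: 0.0053·5.2^0.26·exp(0.059·78-1.0160) = 0.2936
  Sd branch = 0.01025·Sd^0.27·e^(0.036·RH+0.049·T) = 0.8739 μm/a
  sum: 0.2936 + 0.8739 → r_corr = 1.168 μm/a
  mass loss = 1.168 μm/a × 8.96 g/cm³ = 10.46 g·m⁻²·a⁻¹
Ordering by g·m⁻²·a⁻¹: copper (10.5) > zinc (7.66)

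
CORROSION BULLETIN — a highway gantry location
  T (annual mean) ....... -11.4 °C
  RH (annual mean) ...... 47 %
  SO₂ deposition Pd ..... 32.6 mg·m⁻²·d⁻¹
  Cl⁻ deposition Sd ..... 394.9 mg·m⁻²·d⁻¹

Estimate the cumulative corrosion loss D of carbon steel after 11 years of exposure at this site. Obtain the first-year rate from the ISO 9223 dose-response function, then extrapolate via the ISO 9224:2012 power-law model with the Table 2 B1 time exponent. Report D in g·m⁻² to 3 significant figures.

carbon steel: temperature factor f = +0.150·(-21.4) = -3.2100
  SO₂ term: 1.77·32.6^0.52·exp(0.02·47-3.2100) = 1.119
  Sd branch = 0.102·Sd^0.62·e^(0.033·RH+0.04·T) = 12.42 μm/a
  sum: 1.119 + 12.42 → r_corr = 13.54 μm/a
Power-law: D(11) = r_corr · 11^0.523
  D(11) = 13.54 × 11^0.523 = 13.54 × 3.505 = 47.44 μm
  Mass loss = 47.44 μm × 7.85 g/cm³ = 372.4 g·m⁻²

D(11) = 372 g·m⁻²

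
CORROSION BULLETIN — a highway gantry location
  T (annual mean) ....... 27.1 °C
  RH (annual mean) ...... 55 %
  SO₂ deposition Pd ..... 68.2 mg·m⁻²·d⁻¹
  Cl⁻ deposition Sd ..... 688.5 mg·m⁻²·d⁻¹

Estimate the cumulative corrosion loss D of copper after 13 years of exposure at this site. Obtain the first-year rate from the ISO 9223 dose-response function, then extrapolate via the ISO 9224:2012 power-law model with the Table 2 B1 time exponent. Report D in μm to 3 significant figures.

copper: T>10 °C ⇒ hinge -0.080·(27.1−10) = -1.3680
  sulphur-dioxide contribution → 0.1038 μm/a
  chloride contribution → 1.635 μm/a
  total first-year rate 1.739 μm/a
ISO 9224: D(t) = r_corr · t^b with b = 0.667 (copper, B1)
  D(13) = 1.739 × 13^0.667 = 1.739 × 5.534 = 9.623 μm

D(13) = 9.62 μm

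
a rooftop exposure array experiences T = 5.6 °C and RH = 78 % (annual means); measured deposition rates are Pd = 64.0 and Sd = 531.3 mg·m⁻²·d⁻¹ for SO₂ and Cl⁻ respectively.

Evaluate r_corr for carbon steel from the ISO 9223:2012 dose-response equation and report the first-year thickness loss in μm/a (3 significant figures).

r_corr = 120 μm/a

carbon steel: temperature factor f = +0.150·(-4.4) = -0.6600
  sulphur-dioxide contribution → 37.85 μm/a
  chloride contribution → 81.93 μm/a
  total first-year rate 119.8 μm/a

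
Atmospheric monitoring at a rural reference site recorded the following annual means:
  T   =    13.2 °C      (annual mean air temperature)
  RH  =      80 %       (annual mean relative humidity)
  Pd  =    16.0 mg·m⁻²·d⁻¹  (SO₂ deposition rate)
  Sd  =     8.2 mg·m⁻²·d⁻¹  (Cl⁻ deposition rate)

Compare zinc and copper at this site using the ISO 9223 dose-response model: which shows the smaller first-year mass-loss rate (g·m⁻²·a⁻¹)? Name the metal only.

zinc: temperature factor f = -0.071·(3.2) = -0.2272
  SO₂ term: 0.0129·16.0^0.44·exp(0.046·80-0.2272) = 1.38
  Sd branch = 0.0175·Sd^0.57·e^(0.008·RH+0.085·T) = 0.3382 μm/a
  r_corr = 1.38 + 0.3382 = 1.718 μm/a
  mass loss = 1.718 μm/a × 7.14 g/cm³ = 12.27 g·m⁻²·a⁻¹
copper: temperature factor f = -0.080·(3.2) = -0.2560
  Pd branch = 0.0053·Pd^0.26·e^(0.059·RH+f) = 0.9463 μm/a
  Cl⁻ term: 0.01025·8.2^0.27·exp(0.036·80+0.049·13.2) = 0.6154
  r_corr = 0.9463 + 0.6154 = 1.562 μm/a
  mass loss = 1.562 μm/a × 8.96 g/cm³ = 13.99 g·m⁻²·a⁻¹
Ordering by g·m⁻²·a⁻¹: copper (14) > zinc (12.3)

zinc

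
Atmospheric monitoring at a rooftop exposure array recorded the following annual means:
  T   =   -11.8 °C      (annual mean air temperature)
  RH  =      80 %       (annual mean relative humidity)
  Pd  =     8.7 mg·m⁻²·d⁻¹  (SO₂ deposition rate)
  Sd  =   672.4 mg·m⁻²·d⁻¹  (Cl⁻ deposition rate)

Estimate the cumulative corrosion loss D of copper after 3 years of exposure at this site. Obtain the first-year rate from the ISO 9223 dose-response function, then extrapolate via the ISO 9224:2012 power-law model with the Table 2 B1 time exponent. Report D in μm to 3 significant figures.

D(3) = 1.38 μm

copper: T≤10 °C ⇒ hinge +0.126·(-11.8−10) = -2.7468
  sulphur-dioxide contribution → 0.06691 μm/a
  chloride contribution → 0.5941 μm/a
  total first-year rate 0.661 μm/a
Power-law: D(3) = r_corr · 3^0.667
  D(3) = 0.661 × 3^0.667 = 0.661 × 2.081 = 1.375 μm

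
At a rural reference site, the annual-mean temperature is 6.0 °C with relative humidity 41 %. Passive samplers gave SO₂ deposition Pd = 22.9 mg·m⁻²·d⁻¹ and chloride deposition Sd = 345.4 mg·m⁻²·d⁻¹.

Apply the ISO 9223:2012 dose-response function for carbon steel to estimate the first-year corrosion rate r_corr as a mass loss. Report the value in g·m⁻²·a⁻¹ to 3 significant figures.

r_corr = 236 g·m⁻²·a⁻¹

carbon steel: f(T) = +0.150·(T−10) [T≤10 °C] = -0.6000
  SO₂ term: 1.77·22.9^0.52·exp(0.02·41-0.6000) = 11.24
  Sd branch = 0.102·Sd^0.62·e^(0.033·RH+0.04·T) = 18.8 μm/a
  sum: 11.24 + 18.8 → r_corr = 30.04 μm/a
Convert to mass loss: 30.04 μm/a × 7.85 g/cm³ = 235.8 g·m⁻²·a⁻¹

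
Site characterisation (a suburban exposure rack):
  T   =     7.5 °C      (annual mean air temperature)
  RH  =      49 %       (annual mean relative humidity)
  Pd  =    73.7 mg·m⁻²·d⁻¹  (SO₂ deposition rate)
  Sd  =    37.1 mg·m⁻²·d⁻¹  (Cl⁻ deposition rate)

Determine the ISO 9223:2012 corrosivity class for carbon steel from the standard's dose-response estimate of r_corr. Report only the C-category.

carbon steel: temperature factor f = +0.150·(-2.5) = -0.3750
  sulphur-dioxide contribution → 30.33 μm/a
  chloride contribution → 6.519 μm/a
  total first-year rate 36.84 μm/a
Category bounds: 25…50 μm/a bracket r_corr ⇒ C3

C3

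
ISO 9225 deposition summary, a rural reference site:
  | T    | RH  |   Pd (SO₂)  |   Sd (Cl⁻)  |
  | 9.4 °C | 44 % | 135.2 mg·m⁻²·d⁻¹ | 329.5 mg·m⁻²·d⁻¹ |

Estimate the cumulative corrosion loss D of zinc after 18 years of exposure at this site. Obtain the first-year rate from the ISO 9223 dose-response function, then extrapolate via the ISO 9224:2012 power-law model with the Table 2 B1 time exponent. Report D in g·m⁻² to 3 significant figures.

zinc: temperature factor f = +0.038·(-0.6) = -0.0228
  Pd branch = 0.0129·Pd^0.44·e^(0.046·RH+f) = 0.8267 μm/a
  Sd branch = 0.0175·Sd^0.57·e^(0.008·RH+0.085·T) = 1.507 μm/a
  sum: 0.8267 + 1.507 → r_corr = 2.334 μm/a
ISO 9224: D(t) = r_corr · t^b with b = 0.813 (zinc, B1)
  D(18) = 2.334 × 18^0.813 = 2.334 × 10.48 = 24.47 μm
  Mass loss = 24.47 μm × 7.14 g/cm³ = 174.7 g·m⁻²

D(18) = 175 g·m⁻²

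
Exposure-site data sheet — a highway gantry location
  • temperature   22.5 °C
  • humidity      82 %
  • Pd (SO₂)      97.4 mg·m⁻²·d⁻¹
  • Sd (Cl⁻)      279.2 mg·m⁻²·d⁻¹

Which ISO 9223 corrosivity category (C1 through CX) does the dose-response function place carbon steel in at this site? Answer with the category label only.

carbon steel: temperature factor f = -0.054·(12.5) = -0.6750
  SO₂ term: 1.77·97.4^0.52·exp(0.02·82-0.6750) = 50.25
  Cl⁻ term: 0.102·279.2^0.62·exp(0.033·82+0.04·22.5) = 123.3
  sum: 50.25 + 123.3 → r_corr = 173.6 μm/a
174 μm/a falls in (80, 200] for carbon steel → category C5

C5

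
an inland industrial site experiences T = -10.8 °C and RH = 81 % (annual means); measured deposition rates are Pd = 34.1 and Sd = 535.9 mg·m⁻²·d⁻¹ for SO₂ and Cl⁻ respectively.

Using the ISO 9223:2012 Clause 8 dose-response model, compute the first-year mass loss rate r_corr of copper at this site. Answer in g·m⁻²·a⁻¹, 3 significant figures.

r_corr = 6.48 g·m⁻²·a⁻¹

copper: temperature factor f = +0.126·(-20.8) = -2.6208
  sulphur-dioxide contribution → 0.1148 μm/a
  chloride contribution → 0.6083 μm/a
  total first-year rate 0.7232 μm/a
Convert to mass loss: 0.7232 μm/a × 8.96 g/cm³ = 6.48 g·m⁻²·a⁻¹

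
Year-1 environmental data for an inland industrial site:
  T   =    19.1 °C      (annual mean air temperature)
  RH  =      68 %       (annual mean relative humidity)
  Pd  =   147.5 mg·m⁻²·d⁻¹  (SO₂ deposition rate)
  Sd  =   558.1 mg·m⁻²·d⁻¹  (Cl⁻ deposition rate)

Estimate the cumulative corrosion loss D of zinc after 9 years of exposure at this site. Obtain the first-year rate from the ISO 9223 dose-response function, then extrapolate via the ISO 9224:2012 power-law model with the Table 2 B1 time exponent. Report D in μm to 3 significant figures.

zinc: f(T) = -0.071·(T−10) [T>10 °C] = -0.6461
  sulphur-dioxide contribution → 1.389 μm/a
  chloride contribution → 5.623 μm/a
  ⇒ r_corr(zinc) = 7.012 μm/a
Long-term exponent b (ISO 9224 Table 2, B1) = 0.813
  D(9) = 7.012 × 9^0.813 = 7.012 × 5.968 = 41.85 μm

D(9) = 41.8 μm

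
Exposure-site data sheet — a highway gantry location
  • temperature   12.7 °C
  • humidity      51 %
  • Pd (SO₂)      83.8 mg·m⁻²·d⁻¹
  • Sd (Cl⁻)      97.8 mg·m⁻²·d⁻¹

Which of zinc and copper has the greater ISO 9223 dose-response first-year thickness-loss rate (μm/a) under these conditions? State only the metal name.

zinc

zinc: temperature factor f = -0.071·(2.7) = -0.1917
  Pd branch = 0.0129·Pd^0.44·e^(0.046·RH+f) = 0.7806 μm/a
  Sd branch = 0.0175·Sd^0.57·e^(0.008·RH+0.085·T) = 1.056 μm/a
  r_corr = 0.7806 + 1.056 = 1.836 μm/a
copper: temperature factor f = -0.080·(2.7) = -0.2160
  SO₂ term: 0.0053·83.8^0.26·exp(0.059·51-0.2160) = 0.2737
  Sd branch = 0.01025·Sd^0.27·e^(0.036·RH+0.049·T) = 0.4128 μm/a
  sum: 0.2737 + 0.4128 → r_corr = 0.6865 μm/a
Ordering by μm/a: zinc (1.84) > copper (0.687)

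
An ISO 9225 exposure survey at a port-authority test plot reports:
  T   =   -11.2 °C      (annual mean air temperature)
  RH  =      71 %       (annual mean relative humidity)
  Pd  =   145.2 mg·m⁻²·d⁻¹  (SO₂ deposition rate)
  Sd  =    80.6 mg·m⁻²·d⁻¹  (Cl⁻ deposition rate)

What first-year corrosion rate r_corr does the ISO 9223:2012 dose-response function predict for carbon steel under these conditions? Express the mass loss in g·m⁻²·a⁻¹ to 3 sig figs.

carbon steel: f(T) = +0.150·(T−10) [T≤10 °C] = -3.1800
  SO₂ term: 1.77·145.2^0.52·exp(0.02·71-3.1800) = 4.054
  Sd branch = 0.102·Sd^0.62·e^(0.033·RH+0.04·T) = 10.32 μm/a
  sum: 4.054 + 10.32 → r_corr = 14.37 μm/a
Convert to mass loss: 14.37 μm/a × 7.85 g/cm³ = 112.8 g·m⁻²·a⁻¹

r_corr = 113 g·m⁻²·a⁻¹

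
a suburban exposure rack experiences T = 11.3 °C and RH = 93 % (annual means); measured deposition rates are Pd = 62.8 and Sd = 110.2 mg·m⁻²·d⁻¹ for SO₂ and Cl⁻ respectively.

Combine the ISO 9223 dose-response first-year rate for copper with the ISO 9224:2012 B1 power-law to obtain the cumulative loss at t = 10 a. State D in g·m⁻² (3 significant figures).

D(10) = 216 g·m⁻²

copper: f(T) = -0.080·(T−10) [T>10 °C] = -0.1040
  sulphur-dioxide contribution → 3.385 μm/a
  chloride contribution → 1.806 μm/a
  total first-year rate 5.19 μm/a
Power-law: D(10) = r_corr · 10^0.667
  D(10) = 5.19 × 10^0.667 = 5.19 × 4.645 = 24.11 μm
  Mass loss = 24.11 μm × 8.96 g/cm³ = 216 g·m⁻²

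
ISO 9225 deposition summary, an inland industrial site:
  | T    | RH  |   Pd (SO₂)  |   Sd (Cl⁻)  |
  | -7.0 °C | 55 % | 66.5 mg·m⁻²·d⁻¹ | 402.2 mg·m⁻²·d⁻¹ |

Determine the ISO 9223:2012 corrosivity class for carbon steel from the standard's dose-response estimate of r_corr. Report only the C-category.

C2

carbon steel: temperature factor f = +0.150·(-17.0) = -2.5500
  SO₂ term: 1.77·66.5^0.52·exp(0.02·55-2.5500) = 3.682
  Cl⁻ term: 0.102·402.2^0.62·exp(0.033·55+0.04·-7.0) = 19.5
  sum: 3.682 + 19.5 → r_corr = 23.18 μm/a
23.2 μm/a falls in (1.3, 25] for carbon steel → category C2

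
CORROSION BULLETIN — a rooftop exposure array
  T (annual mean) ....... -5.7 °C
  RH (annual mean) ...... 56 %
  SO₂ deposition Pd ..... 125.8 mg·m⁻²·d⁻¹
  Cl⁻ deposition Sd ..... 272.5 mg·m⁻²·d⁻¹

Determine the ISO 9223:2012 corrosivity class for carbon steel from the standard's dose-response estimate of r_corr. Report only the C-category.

C2

carbon steel: T≤10 °C ⇒ hinge +0.150·(-5.7−10) = -2.3550
  SO₂ term: 1.77·125.8^0.52·exp(0.02·56-2.3550) = 6.36
  Sd branch = 0.102·Sd^0.62·e^(0.033·RH+0.04·T) = 16.68 μm/a
  r_corr = 6.36 + 16.68 = 23.04 μm/a
23 μm/a falls in (1.3, 25] for carbon steel → category C2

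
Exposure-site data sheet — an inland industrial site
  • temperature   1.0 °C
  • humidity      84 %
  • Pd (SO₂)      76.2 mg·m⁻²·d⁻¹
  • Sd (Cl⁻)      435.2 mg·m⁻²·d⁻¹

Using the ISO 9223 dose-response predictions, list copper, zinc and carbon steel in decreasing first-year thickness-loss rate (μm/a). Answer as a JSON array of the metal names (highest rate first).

["carbon steel", "zinc", "copper"]

copper: T≤10 °C ⇒ hinge +0.126·(1.0−10) = -1.1340
  Pd branch = 0.0053·Pd^0.26·e^(0.059·RH+f) = 0.7472 μm/a
  Sd branch = 0.01025·Sd^0.27·e^(0.036·RH+0.049·T) = 1.142 μm/a
  sum: 0.7472 + 1.142 → r_corr = 1.889 μm/a
zinc: f(T) = +0.038·(T−10) [T≤10 °C] = -0.3420
  Pd branch = 0.0129·Pd^0.44·e^(0.046·RH+f) = 2.939 μm/a
  Cl⁻ term: 0.0175·435.2^0.57·exp(0.008·84+0.085·1.0) = 1.191
  sum: 2.939 + 1.191 → r_corr = 4.13 μm/a
carbon steel: temperature factor f = +0.150·(-9.0) = -1.3500
  Pd branch = 1.77·Pd^0.52·e^(0.02·RH+f) = 23.44 μm/a
  Cl⁻ term: 0.102·435.2^0.62·exp(0.033·84+0.04·1.0) = 73.42
  sum: 23.44 + 73.42 → r_corr = 96.86 μm/a
Ordering by μm/a: carbon steel (96.9) > zinc (4.13) > copper (1.89)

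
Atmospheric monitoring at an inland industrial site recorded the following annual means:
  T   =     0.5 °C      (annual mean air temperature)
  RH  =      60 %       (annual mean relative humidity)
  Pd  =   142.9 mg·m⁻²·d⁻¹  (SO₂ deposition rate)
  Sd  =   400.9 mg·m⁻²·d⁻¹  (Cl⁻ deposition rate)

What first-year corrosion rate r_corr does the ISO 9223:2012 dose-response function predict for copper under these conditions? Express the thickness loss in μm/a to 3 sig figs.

copper: T≤10 °C ⇒ hinge +0.126·(0.5−10) = -1.1970
  sulphur-dioxide contribution → 0.2005 μm/a
  chloride contribution → 0.4595 μm/a
  total first-year rate 0.66 μm/a

r_corr = 0.660 μm/a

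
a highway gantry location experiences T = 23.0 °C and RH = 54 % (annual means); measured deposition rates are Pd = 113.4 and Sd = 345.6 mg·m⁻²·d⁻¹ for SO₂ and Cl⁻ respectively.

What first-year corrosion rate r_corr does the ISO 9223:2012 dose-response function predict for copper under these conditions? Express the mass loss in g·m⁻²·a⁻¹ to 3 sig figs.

copper: f(T) = -0.080·(T−10) [T>10 °C] = -1.0400
  sulphur-dioxide contribution → 0.155 μm/a
  chloride contribution → 1.071 μm/a
  total first-year rate 1.226 μm/a
Convert to mass loss: 1.226 μm/a × 8.96 g/cm³ = 10.99 g·m⁻²·a⁻¹

r_corr = 11.0 g·m⁻²·a⁻¹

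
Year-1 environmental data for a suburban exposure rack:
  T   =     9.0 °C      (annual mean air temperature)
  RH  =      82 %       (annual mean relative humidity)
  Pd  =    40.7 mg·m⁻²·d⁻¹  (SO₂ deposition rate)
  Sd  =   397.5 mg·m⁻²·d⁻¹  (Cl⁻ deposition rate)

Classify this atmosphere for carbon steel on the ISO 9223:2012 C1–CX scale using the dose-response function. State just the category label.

C5

carbon steel: T≤10 °C ⇒ hinge +0.150·(9.0−10) = -0.1500
  Pd branch = 1.77·Pd^0.52·e^(0.02·RH+f) = 53.96 μm/a
  Cl⁻ term: 0.102·397.5^0.62·exp(0.033·82+0.04·9.0) = 89.48
  sum: 53.96 + 89.48 → r_corr = 143.4 μm/a
ISO 9223 Table 2 (carbon steel): 80 < 143 ≤ 200 μm/a ⇒ C5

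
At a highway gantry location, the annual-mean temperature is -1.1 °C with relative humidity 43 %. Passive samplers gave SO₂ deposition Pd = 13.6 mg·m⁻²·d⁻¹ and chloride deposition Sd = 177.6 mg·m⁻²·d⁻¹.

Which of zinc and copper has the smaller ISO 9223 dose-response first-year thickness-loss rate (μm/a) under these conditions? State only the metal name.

zinc: temperature factor f = +0.038·(-11.1) = -0.4218
  sulphur-dioxide contribution → 0.1928 μm/a
  chloride contribution → 0.4305 μm/a
  total first-year rate 0.6234 μm/a
copper: f(T) = +0.126·(T−10) [T≤10 °C] = -1.3986
  sulphur-dioxide contribution → 0.03261 μm/a
  chloride contribution → 0.1849 μm/a
  total first-year rate 0.2175 μm/a
Ordering by μm/a: zinc (0.623) > copper (0.218)

copper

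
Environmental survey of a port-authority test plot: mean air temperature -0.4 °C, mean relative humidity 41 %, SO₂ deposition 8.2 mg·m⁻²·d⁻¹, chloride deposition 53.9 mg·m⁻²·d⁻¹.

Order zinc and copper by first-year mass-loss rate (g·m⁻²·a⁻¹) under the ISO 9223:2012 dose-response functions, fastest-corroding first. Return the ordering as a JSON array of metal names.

["zinc", "copper"]

zinc: T≤10 °C ⇒ hinge +0.038·(-0.4−10) = -0.3952
  Pd branch = 0.0129·Pd^0.44·e^(0.046·RH+f) = 0.1446 μm/a
  Sd branch = 0.0175·Sd^0.57·e^(0.008·RH+0.085·T) = 0.2279 μm/a
  sum: 0.1446 + 0.2279 → r_corr = 0.3725 μm/a
  mass loss = 0.3725 μm/a × 7.14 g/cm³ = 2.659 g·m⁻²·a⁻¹
copper: temperature factor f = +0.126·(-10.4) = -1.3104
  Pd branch = 0.0053·Pd^0.26·e^(0.059·RH+f) = 0.02775 μm/a
  Cl⁻ term: 0.01025·53.9^0.27·exp(0.036·41+0.049·-0.4) = 0.1291
  sum: 0.02775 + 0.1291 → r_corr = 0.1568 μm/a
  mass loss = 0.1568 μm/a × 8.96 g/cm³ = 1.405 g·m⁻²·a⁻¹
Ordering by g·m⁻²·a⁻¹: zinc (2.66) > copper (1.4)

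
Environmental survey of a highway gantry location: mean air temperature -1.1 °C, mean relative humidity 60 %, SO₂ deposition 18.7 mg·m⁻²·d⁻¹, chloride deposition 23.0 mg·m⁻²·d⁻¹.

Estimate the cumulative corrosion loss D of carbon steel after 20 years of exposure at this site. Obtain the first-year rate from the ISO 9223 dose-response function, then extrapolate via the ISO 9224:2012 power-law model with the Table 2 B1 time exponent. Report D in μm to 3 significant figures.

carbon steel: temperature factor f = +0.150·(-11.1) = -1.6650
  Pd branch = 1.77·Pd^0.52·e^(0.02·RH+f) = 5.098 μm/a
  Sd branch = 0.102·Sd^0.62·e^(0.033·RH+0.04·T) = 4.939 μm/a
  sum: 5.098 + 4.939 → r_corr = 10.04 μm/a
ISO 9224: D(t) = r_corr · t^b with b = 0.523 (carbon steel, B1)
  D(20) = 10.04 × 20^0.523 = 10.04 × 4.791 = 48.09 μm

D(20) = 48.1 μm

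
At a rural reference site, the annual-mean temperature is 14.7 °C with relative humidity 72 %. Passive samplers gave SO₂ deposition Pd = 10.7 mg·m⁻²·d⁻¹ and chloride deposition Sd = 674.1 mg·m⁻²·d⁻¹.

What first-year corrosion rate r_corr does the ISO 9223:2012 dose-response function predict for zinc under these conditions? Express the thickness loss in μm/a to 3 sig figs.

zinc: temperature factor f = -0.071·(4.7) = -0.3337
  SO₂ term: 0.0129·10.7^0.44·exp(0.046·72-0.3337) = 0.7194
  Cl⁻ term: 0.0175·674.1^0.57·exp(0.008·72+0.085·14.7) = 4.449
  r_corr = 0.7194 + 4.449 = 5.168 μm/a

r_corr = 5.17 μm/a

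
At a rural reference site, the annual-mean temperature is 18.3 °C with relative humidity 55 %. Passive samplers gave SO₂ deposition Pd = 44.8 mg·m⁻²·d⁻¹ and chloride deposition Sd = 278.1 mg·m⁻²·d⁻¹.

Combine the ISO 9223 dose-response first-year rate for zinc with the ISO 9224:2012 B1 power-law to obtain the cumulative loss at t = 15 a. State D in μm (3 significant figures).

D(15) = 33.1 μm

zinc: f(T) = -0.071·(T−10) [T>10 °C] = -0.5893
  Pd branch = 0.0129·Pd^0.44·e^(0.046·RH+f) = 0.4786 μm/a
  Sd branch = 0.0175·Sd^0.57·e^(0.008·RH+0.085·T) = 3.183 μm/a
  sum: 0.4786 + 3.183 → r_corr = 3.662 μm/a
Long-term exponent b (ISO 9224 Table 2, B1) = 0.813
  D(15) = 3.662 × 15^0.813 = 3.662 × 9.04 = 33.1 μm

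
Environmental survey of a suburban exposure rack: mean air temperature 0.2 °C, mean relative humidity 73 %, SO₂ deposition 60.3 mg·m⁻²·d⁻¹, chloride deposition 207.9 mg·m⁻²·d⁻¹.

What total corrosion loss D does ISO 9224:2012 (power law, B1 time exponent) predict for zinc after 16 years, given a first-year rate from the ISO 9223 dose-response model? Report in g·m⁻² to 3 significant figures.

zinc: f(T) = +0.038·(T−10) [T≤10 °C] = -0.3724
  Pd branch = 0.0129·Pd^0.44·e^(0.046·RH+f) = 1.551 μm/a
  Cl⁻ term: 0.0175·207.9^0.57·exp(0.008·73+0.085·0.2) = 0.6687
  sum: 1.551 + 0.6687 → r_corr = 2.22 μm/a
Power-law: D(16) = r_corr · 16^0.813
  D(16) = 2.22 × 16^0.813 = 2.22 × 9.527 = 21.14 μm
  Mass loss = 21.14 μm × 7.14 g/cm³ = 151 g·m⁻²

D(16) = 151 g·m⁻²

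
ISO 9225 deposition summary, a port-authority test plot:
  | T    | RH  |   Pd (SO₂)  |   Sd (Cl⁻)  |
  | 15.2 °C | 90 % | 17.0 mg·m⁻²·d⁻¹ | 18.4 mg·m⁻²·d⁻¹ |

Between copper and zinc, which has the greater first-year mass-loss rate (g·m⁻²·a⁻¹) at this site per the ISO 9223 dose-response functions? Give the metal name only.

copper

copper: T>10 °C ⇒ hinge -0.080·(15.2−10) = -0.4160
  SO₂ term: 0.0053·17.0^0.26·exp(0.059·90-0.4160) = 1.478
  Cl⁻ term: 0.01025·18.4^0.27·exp(0.036·90+0.049·15.2) = 1.21
  sum: 1.478 + 1.21 → r_corr = 2.688 μm/a
  mass loss = 2.688 μm/a × 8.96 g/cm³ = 24.08 g·m⁻²·a⁻¹
zinc: f(T) = -0.071·(T−10) [T>10 °C] = -0.3692
  SO₂ term: 0.0129·17.0^0.44·exp(0.046·90-0.3692) = 1.948
  Cl⁻ term: 0.0175·18.4^0.57·exp(0.008·90+0.085·15.2) = 0.6883
  r_corr = 1.948 + 0.6883 = 2.636 μm/a
  mass loss = 2.636 μm/a × 7.14 g/cm³ = 18.82 g·m⁻²·a⁻¹
Ordering by g·m⁻²·a⁻¹: copper (24.1) > zinc (18.8)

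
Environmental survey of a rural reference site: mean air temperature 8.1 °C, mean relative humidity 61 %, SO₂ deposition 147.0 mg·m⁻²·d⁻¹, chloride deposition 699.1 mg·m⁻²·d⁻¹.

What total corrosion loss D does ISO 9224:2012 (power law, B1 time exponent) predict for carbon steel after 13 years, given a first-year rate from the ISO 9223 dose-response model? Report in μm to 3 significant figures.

D(13) = 465 μm

carbon steel: temperature factor f = +0.150·(-1.9) = -0.2850
  Pd branch = 1.77·Pd^0.52·e^(0.02·RH+f) = 60.4 μm/a
  Sd branch = 0.102·Sd^0.62·e^(0.033·RH+0.04·T) = 61.26 μm/a
  sum: 60.4 + 61.26 → r_corr = 121.7 μm/a
Long-term exponent b (ISO 9224 Table 2, B1) = 0.523
  D(13) = 121.7 × 13^0.523 = 121.7 × 3.825 = 465.3 μm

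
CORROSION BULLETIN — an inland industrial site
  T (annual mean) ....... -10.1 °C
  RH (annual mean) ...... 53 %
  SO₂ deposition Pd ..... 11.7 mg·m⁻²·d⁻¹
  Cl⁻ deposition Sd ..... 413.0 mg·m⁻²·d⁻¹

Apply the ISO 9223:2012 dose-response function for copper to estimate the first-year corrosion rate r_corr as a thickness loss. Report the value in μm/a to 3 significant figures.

copper: temperature factor f = +0.126·(-20.1) = -2.5326
  Pd branch = 0.0053·Pd^0.26·e^(0.059·RH+f) = 0.0182 μm/a
  Sd branch = 0.01025·Sd^0.27·e^(0.036·RH+0.049·T) = 0.2142 μm/a
  sum: 0.0182 + 0.2142 → r_corr = 0.2324 μm/a

r_corr = 0.232 μm/a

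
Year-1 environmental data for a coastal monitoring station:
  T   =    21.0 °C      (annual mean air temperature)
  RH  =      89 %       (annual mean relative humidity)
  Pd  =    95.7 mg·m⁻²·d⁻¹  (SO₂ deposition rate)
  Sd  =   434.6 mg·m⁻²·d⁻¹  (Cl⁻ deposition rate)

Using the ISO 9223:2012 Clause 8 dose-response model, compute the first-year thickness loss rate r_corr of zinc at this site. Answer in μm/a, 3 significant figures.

r_corr = 9.42 μm/a

zinc: temperature factor f = -0.071·(11.0) = -0.7810
  SO₂ term: 0.0129·95.7^0.44·exp(0.046·89-0.7810) = 2.636
  Cl⁻ term: 0.0175·434.6^0.57·exp(0.008·89+0.085·21.0) = 6.779
  sum: 2.636 + 6.779 → r_corr = 9.416 μm/a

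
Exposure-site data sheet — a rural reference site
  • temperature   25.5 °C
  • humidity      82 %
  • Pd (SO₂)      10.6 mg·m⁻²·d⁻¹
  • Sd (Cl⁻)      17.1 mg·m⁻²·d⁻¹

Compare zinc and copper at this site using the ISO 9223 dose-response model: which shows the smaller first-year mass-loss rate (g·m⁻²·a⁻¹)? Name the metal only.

zinc

zinc: temperature factor f = -0.071·(15.5) = -1.1005
  Pd branch = 0.0129·Pd^0.44·e^(0.046·RH+f) = 0.5272 μm/a
  Sd branch = 0.0175·Sd^0.57·e^(0.008·RH+0.085·T) = 1.486 μm/a
  sum: 0.5272 + 1.486 → r_corr = 2.013 μm/a
  mass loss = 2.013 μm/a × 7.14 g/cm³ = 14.38 g·m⁻²·a⁻¹
copper: T>10 °C ⇒ hinge -0.080·(25.5−10) = -1.2400
  SO₂ term: 0.0053·10.6^0.26·exp(0.059·82-1.2400) = 0.3576
  Sd branch = 0.01025·Sd^0.27·e^(0.036·RH+0.049·T) = 1.473 μm/a
  r_corr = 0.3576 + 1.473 = 1.831 μm/a
  mass loss = 1.831 μm/a × 8.96 g/cm³ = 16.41 g·m⁻²·a⁻¹
Ordering by g·m⁻²·a⁻¹: copper (16.4) > zinc (14.4)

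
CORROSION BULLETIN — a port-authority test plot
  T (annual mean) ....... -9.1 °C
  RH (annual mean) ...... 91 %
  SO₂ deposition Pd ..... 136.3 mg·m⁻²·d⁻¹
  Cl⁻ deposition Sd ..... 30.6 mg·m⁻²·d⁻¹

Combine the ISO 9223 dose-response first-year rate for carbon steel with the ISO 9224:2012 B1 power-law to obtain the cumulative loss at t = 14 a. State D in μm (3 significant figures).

carbon steel: temperature factor f = +0.150·(-19.1) = -2.8650
  SO₂ term: 1.77·136.3^0.52·exp(0.02·91-2.8650) = 8.018
  Sd branch = 0.102·Sd^0.62·e^(0.033·RH+0.04·T) = 11.91 μm/a
  sum: 8.018 + 11.91 → r_corr = 19.93 μm/a
ISO 9224: D(t) = r_corr · t^b with b = 0.523 (carbon steel, B1)
  D(14) = 19.93 × 14^0.523 = 19.93 × 3.976 = 79.22 μm

D(14) = 79.2 μm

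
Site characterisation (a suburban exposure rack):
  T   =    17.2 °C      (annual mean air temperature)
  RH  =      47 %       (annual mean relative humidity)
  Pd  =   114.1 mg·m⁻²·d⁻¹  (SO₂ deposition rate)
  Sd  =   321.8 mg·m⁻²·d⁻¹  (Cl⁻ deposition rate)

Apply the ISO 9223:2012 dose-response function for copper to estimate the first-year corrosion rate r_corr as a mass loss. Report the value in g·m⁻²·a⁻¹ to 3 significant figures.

copper: temperature factor f = -0.080·(7.2) = -0.5760
  SO₂ term: 0.0053·114.1^0.26·exp(0.059·47-0.5760) = 0.1634
  Cl⁻ term: 0.01025·321.8^0.27·exp(0.036·47+0.049·17.2) = 0.6146
  sum: 0.1634 + 0.6146 → r_corr = 0.7781 μm/a
Convert to mass loss: 0.7781 μm/a × 8.96 g/cm³ = 6.971 g·m⁻²·a⁻¹

r_corr = 6.97 g·m⁻²·a⁻¹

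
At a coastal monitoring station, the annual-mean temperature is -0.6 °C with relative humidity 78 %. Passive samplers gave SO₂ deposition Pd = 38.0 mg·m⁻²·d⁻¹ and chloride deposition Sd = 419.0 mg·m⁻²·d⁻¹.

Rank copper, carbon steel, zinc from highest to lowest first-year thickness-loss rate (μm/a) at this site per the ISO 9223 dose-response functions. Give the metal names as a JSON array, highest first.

copper: temperature factor f = +0.126·(-10.6) = -1.3356
  Pd branch = 0.0053·Pd^0.26·e^(0.059·RH+f) = 0.3578 μm/a
  Sd branch = 0.01025·Sd^0.27·e^(0.036·RH+0.049·T) = 0.8423 μm/a
  r_corr = 0.3578 + 0.8423 = 1.2 μm/a
carbon steel: T≤10 °C ⇒ hinge +0.150·(-0.6−10) = -1.5900
  SO₂ term: 1.77·38.0^0.52·exp(0.02·78-1.5900) = 11.39
  Cl⁻ term: 0.102·419.0^0.62·exp(0.033·78+0.04·-0.6) = 55.19
  sum: 11.39 + 55.19 → r_corr = 66.57 μm/a
zinc: f(T) = +0.038·(T−10) [T≤10 °C] = -0.4028
  Pd branch = 0.0129·Pd^0.44·e^(0.046·RH+f) = 1.545 μm/a
  Sd branch = 0.0175·Sd^0.57·e^(0.008·RH+0.085·T) = 0.9695 μm/a
  sum: 1.545 + 0.9695 → r_corr = 2.515 μm/a
Ordering by μm/a: carbon steel (66.6) > zinc (2.51) > copper (1.2)

["carbon steel", "zinc", "copper"]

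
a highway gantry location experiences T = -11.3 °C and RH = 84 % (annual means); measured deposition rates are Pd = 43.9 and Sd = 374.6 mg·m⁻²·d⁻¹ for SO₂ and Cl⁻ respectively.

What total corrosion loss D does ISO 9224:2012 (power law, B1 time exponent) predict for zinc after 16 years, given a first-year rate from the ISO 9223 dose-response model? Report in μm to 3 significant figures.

D(16) = 17.4 μm

zinc: temperature factor f = +0.038·(-21.3) = -0.8094
  SO₂ term: 0.0129·43.9^0.44·exp(0.046·84-0.8094) = 1.445
  Cl⁻ term: 0.0175·374.6^0.57·exp(0.008·84+0.085·-11.3) = 0.3843
  r_corr = 1.445 + 0.3843 = 1.829 μm/a
ISO 9224: D(t) = r_corr · t^b with b = 0.813 (zinc, B1)
  D(16) = 1.829 × 16^0.813 = 1.829 × 9.527 = 17.43 μm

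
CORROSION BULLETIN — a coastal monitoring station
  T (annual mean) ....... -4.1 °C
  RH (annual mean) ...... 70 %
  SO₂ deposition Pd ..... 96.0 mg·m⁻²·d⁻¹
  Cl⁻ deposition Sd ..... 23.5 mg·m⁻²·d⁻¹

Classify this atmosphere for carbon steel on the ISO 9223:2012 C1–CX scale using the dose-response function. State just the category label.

carbon steel: temperature factor f = +0.150·(-14.1) = -2.1150
  sulphur-dioxide contribution → 9.295 μm/a
  chloride contribution → 6.175 μm/a
  ⇒ r_corr(carbon steel) = 15.47 μm/a
Category bounds: 1.3…25 μm/a bracket r_corr ⇒ C2

C2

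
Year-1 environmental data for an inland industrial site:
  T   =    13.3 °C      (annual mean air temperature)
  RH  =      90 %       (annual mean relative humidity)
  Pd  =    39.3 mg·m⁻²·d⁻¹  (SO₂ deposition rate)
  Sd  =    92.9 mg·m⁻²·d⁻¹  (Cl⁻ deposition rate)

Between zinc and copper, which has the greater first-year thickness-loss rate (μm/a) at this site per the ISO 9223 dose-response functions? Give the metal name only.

zinc

zinc: T>10 °C ⇒ hinge -0.071·(13.3−10) = -0.2343
  sulphur-dioxide contribution → 3.224 μm/a
  chloride contribution → 1.474 μm/a
  total first-year rate 4.698 μm/a
copper: f(T) = -0.080·(T−10) [T>10 °C] = -0.2640
  sulphur-dioxide contribution → 2.139 μm/a
  chloride contribution → 1.707 μm/a
  total first-year rate 3.846 μm/a
Ordering by μm/a: zinc (4.7) > copper (3.85)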